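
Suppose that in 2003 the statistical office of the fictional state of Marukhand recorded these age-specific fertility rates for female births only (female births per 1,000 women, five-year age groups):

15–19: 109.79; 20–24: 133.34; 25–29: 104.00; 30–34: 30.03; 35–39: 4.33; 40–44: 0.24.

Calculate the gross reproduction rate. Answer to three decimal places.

1.909

Sum of female ASFRs = 109.79 + 133.34 + 104.00 + 30.03 + 4.33 + 0.24 = 381.73
GRR = 5 × 381.73 / 1000 = 1.90865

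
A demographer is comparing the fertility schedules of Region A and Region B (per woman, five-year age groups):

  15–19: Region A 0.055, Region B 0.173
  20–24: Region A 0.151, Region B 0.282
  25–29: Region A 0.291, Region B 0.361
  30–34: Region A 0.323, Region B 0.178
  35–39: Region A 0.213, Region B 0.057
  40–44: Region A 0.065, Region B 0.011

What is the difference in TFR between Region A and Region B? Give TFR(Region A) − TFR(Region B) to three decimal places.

0.180

Region A:
  Sum of ASFRs = 0.055 + 0.151 + 0.291 + 0.323 + 0.213 + 0.065 = 1.098
  TFR = 5 × 1.098 = 5.49
Region B:
  Sum of ASFRs = 0.173 + 0.282 + 0.361 + 0.178 + 0.057 + 0.011 = 1.062
  TFR = 5 × 1.062 = 5.31
Difference = 5.49 − 5.31 = 0.18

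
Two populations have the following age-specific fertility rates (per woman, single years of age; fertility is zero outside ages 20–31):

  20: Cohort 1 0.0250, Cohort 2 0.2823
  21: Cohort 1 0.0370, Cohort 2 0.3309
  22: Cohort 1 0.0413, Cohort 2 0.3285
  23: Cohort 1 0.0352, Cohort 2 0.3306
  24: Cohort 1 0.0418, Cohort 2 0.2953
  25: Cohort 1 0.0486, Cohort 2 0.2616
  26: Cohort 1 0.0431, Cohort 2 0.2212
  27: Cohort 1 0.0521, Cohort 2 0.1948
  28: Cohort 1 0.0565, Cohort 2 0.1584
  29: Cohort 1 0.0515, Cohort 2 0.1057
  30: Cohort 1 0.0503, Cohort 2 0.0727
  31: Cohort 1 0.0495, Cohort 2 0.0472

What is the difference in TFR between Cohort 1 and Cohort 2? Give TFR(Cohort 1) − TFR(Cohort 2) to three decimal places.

-2.097

Cohort 1:
  Sum of ASFRs = 0.0250 + 0.0370 + 0.0413 + 0.0352 + 0.0418 + 0.0486 + 0.0431 + 0.0521 + 0.0565 + 0.0515 + 0.0503 + 0.0495 = 0.5319
  TFR = 0.5319
Cohort 2:
  Sum of ASFRs = 0.2823 + 0.3309 + 0.3285 + 0.3306 + 0.2953 + 0.2616 + 0.2212 + 0.1948 + 0.1584 + 0.1057 + 0.0727 + 0.0472 = 2.6292
  TFR = 2.6292
Difference = 0.5319 − 2.6292 = -2.0973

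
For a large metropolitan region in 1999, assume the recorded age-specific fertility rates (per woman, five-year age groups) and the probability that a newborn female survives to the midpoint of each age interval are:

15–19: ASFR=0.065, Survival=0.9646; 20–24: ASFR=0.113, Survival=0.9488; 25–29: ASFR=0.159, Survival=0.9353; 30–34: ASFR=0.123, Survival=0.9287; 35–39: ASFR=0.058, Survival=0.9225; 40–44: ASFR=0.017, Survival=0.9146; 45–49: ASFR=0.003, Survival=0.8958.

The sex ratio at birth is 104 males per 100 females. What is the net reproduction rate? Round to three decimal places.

1.237

Proportion female at birth = 100 / (100 + 104) = 0.49020.
Weighting each age-specific rate by interval width and survival:
  15–19: 5 × 0.065 × 0.9646 = 0.31350
  20–24: 5 × 0.113 × 0.9488 = 0.53607
  25–29: 5 × 0.159 × 0.9353 = 0.74356
  30–34: 5 × 0.123 × 0.9287 = 0.57115
  35–39: 5 × 0.058 × 0.9225 = 0.26753
  40–44: 5 × 0.017 × 0.9146 = 0.07774
  45–49: 5 × 0.003 × 0.8958 = 0.01344
Sum = 2.52299
NRR = 0.49020 × 2.52299 = 1.23677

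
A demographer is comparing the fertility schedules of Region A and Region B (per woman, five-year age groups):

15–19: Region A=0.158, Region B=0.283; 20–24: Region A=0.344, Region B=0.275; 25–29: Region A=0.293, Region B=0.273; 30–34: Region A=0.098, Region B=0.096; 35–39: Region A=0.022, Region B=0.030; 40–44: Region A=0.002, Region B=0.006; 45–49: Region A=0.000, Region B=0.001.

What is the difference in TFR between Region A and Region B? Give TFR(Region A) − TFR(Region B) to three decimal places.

-0.235

Region A:
  Sum of ASFRs = 0.158 + 0.344 + 0.293 + 0.098 + 0.022 + 0.002 + 0.000 = 0.917
  TFR = 5 × 0.917 = 4.585
Region B:
  Sum of ASFRs = 0.283 + 0.275 + 0.273 + 0.096 + 0.030 + 0.006 + 0.001 = 0.964
  TFR = 5 × 0.964 = 4.82
Difference = 4.585 − 4.82 = -0.235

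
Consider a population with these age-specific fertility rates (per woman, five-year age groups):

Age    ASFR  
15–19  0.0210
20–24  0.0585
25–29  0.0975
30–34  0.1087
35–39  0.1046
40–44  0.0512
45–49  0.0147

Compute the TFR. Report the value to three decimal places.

2.281

Sum of ASFRs = 0.0210 + 0.0585 + 0.0975 + 0.1087 + 0.1046 + 0.0512 + 0.0147 = 0.4562
TFR = 5 × 0.4562 = 2.281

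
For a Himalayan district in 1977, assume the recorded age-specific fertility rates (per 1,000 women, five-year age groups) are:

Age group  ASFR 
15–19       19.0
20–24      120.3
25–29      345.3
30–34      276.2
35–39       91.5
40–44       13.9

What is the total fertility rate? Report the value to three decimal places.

Sum of ASFRs = 19.0 + 120.3 + 345.3 + 276.2 + 91.5 + 13.9 = 866.2
TFR = 5 × 866.2 / 1000 = 4.331

4.331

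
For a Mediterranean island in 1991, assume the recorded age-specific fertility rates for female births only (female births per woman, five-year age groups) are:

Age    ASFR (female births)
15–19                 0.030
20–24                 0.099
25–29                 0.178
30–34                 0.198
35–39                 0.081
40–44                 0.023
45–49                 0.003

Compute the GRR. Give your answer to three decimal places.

Sum of female ASFRs = 0.030 + 0.099 + 0.178 + 0.198 + 0.081 + 0.023 + 0.003 = 0.612
GRR = 5 × 0.612 = 3.06

3.060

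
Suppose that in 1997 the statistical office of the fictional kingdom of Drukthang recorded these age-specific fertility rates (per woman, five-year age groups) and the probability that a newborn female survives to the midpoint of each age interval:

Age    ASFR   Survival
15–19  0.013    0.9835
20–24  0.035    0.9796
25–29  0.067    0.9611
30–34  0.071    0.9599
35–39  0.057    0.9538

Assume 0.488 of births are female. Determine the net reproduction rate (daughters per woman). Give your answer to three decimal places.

0.571

Proportion female at birth = 0.488.
Per-age-group product (5 × ASFR × survival probability):
  15–19: 5 × 0.013 × 0.9835 = 0.06393
  20–24: 5 × 0.035 × 0.9796 = 0.17143
  25–29: 5 × 0.067 × 0.9611 = 0.32197
  30–34: 5 × 0.071 × 0.9599 = 0.34076
  35–39: 5 × 0.057 × 0.9538 = 0.27183
Sum = 1.16992
NRR = 0.488 × 1.16992 = 0.57092
With NRR below 1 the population is below replacement fertility.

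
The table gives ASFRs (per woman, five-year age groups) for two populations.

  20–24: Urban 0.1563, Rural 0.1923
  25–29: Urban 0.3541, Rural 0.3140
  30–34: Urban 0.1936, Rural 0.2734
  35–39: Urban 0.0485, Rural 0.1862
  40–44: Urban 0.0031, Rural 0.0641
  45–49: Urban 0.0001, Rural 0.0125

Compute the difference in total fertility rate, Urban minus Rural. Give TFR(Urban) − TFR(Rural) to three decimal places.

-1.434

Urban:
  Sum of ASFRs = 0.1563 + 0.3541 + 0.1936 + 0.0485 + 0.0031 + 0.0001 = 0.7557
  TFR = 5 × 0.7557 = 3.7785
Rural:
  Sum of ASFRs = 0.1923 + 0.3140 + 0.2734 + 0.1862 + 0.0641 + 0.0125 = 1.0425
  TFR = 5 × 1.0425 = 5.2125
Difference = 3.7785 − 5.2125 = -1.434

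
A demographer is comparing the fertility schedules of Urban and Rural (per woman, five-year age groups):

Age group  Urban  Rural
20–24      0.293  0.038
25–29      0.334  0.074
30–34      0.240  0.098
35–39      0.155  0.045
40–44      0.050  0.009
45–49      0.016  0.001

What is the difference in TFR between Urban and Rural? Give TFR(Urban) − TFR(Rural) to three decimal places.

Urban:
  Sum of ASFRs = 0.293 + 0.334 + 0.240 + 0.155 + 0.050 + 0.016 = 1.088
  TFR = 5 × 1.088 = 5.44
Rural:
  Sum of ASFRs = 0.038 + 0.074 + 0.098 + 0.045 + 0.009 + 0.001 = 0.265
  TFR = 5 × 0.265 = 1.325
Difference = 5.44 − 1.325 = 4.115

4.115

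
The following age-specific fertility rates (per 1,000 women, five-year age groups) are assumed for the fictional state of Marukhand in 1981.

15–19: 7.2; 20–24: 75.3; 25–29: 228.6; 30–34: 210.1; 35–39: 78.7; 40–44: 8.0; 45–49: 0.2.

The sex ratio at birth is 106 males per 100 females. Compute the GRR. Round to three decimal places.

Proportion female at birth = 100 / (100 + 106) = 0.48544.
Sum of ASFRs = 7.2 + 75.3 + 228.6 + 210.1 + 78.7 + 8.0 + 0.2 = 608.1
TFR = 5 × 608.1 / 1000 = 3.0405
GRR = 0.48544 × 3.0405 = 1.47598

1.476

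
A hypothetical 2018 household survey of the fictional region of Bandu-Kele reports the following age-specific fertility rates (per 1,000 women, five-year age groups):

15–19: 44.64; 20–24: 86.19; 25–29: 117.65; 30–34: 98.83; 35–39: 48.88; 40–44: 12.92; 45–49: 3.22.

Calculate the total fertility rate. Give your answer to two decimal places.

2.06

Sum of ASFRs = 44.64 + 86.19 + 117.65 + 98.83 + 48.88 + 12.92 + 3.22 = 412.33
TFR = 5 × 412.33 / 1000 = 2.06165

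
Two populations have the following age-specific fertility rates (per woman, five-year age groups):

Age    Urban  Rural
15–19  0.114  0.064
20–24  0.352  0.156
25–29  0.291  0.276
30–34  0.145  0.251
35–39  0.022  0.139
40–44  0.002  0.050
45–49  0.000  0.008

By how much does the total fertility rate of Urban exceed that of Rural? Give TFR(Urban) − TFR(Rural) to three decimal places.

Urban:
  Sum of ASFRs = 0.114 + 0.352 + 0.291 + 0.145 + 0.022 + 0.002 + 0.000 = 0.926
  TFR = 5 × 0.926 = 4.63
Rural:
  Sum of ASFRs = 0.064 + 0.156 + 0.276 + 0.251 + 0.139 + 0.050 + 0.008 = 0.944
  TFR = 5 × 0.944 = 4.72
Difference = 4.63 − 4.72 = -0.09

-0.090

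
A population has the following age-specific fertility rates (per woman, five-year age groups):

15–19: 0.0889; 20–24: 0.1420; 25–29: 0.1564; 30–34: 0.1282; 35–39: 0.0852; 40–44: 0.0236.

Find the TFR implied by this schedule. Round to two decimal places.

Sum of ASFRs = 0.0889 + 0.1420 + 0.1564 + 0.1282 + 0.0852 + 0.0236 = 0.6243
TFR = 5 × 0.6243 = 3.1215

3.12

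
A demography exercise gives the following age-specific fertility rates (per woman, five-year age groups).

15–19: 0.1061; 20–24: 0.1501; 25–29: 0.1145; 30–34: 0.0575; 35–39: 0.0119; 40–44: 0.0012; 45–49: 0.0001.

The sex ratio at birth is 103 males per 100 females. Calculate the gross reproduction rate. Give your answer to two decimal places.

1.09

Proportion female at birth = 100 / (100 + 103) = 0.49261.
Sum of ASFRs = 0.1061 + 0.1501 + 0.1145 + 0.0575 + 0.0119 + 0.0012 + 0.0001 = 0.4414
TFR = 5 × 0.4414 = 2.207
GRR = 0.49261 × 2.207 = 1.08719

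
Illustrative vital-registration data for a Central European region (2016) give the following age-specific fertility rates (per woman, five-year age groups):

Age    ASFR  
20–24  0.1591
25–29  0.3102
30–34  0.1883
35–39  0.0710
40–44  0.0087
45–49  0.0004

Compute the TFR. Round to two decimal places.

3.69

Sum of ASFRs = 0.1591 + 0.3102 + 0.1883 + 0.0710 + 0.0087 + 0.0004 = 0.7377
TFR = 5 × 0.7377 = 3.6885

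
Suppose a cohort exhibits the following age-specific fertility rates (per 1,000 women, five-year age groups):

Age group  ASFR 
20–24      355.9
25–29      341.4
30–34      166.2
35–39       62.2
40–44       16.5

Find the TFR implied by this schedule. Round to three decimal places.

4.711

Sum of ASFRs = 355.9 + 341.4 + 166.2 + 62.2 + 16.5 = 942.2
TFR = 5 × 942.2 / 1000 = 4.711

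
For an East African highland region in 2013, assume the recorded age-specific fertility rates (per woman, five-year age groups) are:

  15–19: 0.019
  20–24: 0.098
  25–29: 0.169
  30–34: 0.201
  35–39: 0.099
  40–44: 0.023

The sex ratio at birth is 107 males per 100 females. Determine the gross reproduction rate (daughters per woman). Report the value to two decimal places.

1.47

Proportion female at birth = 100 / (100 + 107) = 0.48309.
Sum of ASFRs = 0.019 + 0.098 + 0.169 + 0.201 + 0.099 + 0.023 = 0.609
TFR = 5 × 0.609 = 3.045
GRR = 0.48309 × 3.045 = 1.47101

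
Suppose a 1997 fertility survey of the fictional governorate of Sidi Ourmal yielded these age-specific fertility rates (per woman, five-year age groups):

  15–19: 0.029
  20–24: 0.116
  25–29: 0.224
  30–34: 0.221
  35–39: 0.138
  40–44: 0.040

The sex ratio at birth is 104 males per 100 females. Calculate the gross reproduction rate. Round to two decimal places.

Proportion female at birth = 100 / (100 + 104) = 0.49020.
Sum of ASFRs = 0.029 + 0.116 + 0.224 + 0.221 + 0.138 + 0.040 = 0.768
TFR = 5 × 0.768 = 3.84
GRR = 0.49020 × 3.84 = 1.88237

1.88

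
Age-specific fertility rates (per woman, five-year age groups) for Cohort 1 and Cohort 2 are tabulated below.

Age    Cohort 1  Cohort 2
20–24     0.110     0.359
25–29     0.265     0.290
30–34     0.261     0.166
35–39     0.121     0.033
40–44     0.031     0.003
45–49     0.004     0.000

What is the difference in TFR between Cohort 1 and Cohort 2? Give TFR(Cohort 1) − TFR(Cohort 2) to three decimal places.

Cohort 1:
  Sum of ASFRs = 0.110 + 0.265 + 0.261 + 0.121 + 0.031 + 0.004 = 0.792
  TFR = 5 × 0.792 = 3.96
Cohort 2:
  Sum of ASFRs = 0.359 + 0.290 + 0.166 + 0.033 + 0.003 + 0.000 = 0.851
  TFR = 5 × 0.851 = 4.255
Difference = 3.96 − 4.255 = -0.295

-0.295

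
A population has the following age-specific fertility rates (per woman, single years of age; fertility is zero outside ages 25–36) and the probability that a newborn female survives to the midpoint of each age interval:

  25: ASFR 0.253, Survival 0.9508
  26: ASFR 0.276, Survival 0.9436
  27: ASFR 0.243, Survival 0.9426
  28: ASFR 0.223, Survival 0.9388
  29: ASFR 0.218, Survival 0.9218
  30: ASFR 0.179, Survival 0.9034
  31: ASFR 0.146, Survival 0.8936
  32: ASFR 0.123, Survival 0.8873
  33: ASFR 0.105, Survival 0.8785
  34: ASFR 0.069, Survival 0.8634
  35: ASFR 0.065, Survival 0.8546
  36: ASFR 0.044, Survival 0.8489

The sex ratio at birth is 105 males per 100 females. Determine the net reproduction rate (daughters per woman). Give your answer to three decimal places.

Proportion female at birth = 100 / (100 + 105) = 0.48780.
Survival-weighted fertility by age (1·fₓ·Sₓ):
  25: 1 × 0.253 × 0.9508 = 0.24055
  26: 1 × 0.276 × 0.9436 = 0.26043
  27: 1 × 0.243 × 0.9426 = 0.22905
  28: 1 × 0.223 × 0.9388 = 0.20935
  29: 1 × 0.218 × 0.9218 = 0.20095
  30: 1 × 0.179 × 0.9034 = 0.16171
  31: 1 × 0.146 × 0.8936 = 0.13047
  32: 1 × 0.123 × 0.8873 = 0.10914
  33: 1 × 0.105 × 0.8785 = 0.09224
  34: 1 × 0.069 × 0.8634 = 0.05957
  35: 1 × 0.065 × 0.8546 = 0.05555
  36: 1 × 0.044 × 0.8489 = 0.03735
Sum = 1.78636
NRR = 0.48780 × 1.78636 = 0.87139

0.871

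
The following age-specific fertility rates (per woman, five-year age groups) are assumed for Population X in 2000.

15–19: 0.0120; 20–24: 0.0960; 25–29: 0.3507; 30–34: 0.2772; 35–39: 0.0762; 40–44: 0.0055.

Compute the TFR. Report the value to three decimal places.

4.088

Sum of ASFRs = 0.0120 + 0.0960 + 0.3507 + 0.2772 + 0.0762 + 0.0055 = 0.8176
TFR = 5 × 0.8176 = 4.088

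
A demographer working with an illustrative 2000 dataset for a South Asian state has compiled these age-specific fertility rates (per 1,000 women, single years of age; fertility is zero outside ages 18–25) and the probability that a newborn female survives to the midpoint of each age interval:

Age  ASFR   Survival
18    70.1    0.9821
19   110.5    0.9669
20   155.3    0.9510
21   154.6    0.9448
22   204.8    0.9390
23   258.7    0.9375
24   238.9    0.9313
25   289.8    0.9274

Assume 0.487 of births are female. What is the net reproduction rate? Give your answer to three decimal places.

Proportion female at birth = 0.487.
Weighting each age-specific rate by interval width and survival:
  18: 1 × 70.1/1000 × 0.9821 = 0.06885
  19: 1 × 110.5/1000 × 0.9669 = 0.10684
  20: 1 × 155.3/1000 × 0.9510 = 0.14769
  21: 1 × 154.6/1000 × 0.9448 = 0.14607
  22: 1 × 204.8/1000 × 0.9390 = 0.19231
  23: 1 × 258.7/1000 × 0.9375 = 0.24253
  24: 1 × 238.9/1000 × 0.9313 = 0.22249
  25: 1 × 289.8/1000 × 0.9274 = 0.26876
Sum = 1.39554
NRR = 0.487 × 1.39554 = 0.67963
An NRR under 1 implies long-run decline under these rates.

0.680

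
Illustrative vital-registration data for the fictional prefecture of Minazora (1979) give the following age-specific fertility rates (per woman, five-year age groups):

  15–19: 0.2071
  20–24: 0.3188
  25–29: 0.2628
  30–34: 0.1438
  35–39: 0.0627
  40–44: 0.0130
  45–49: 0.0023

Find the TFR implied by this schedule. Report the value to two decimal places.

5.05

Sum of ASFRs = 0.2071 + 0.3188 + 0.2628 + 0.1438 + 0.0627 + 0.0130 + 0.0023 = 1.0105
TFR = 5 × 1.0105 = 5.0525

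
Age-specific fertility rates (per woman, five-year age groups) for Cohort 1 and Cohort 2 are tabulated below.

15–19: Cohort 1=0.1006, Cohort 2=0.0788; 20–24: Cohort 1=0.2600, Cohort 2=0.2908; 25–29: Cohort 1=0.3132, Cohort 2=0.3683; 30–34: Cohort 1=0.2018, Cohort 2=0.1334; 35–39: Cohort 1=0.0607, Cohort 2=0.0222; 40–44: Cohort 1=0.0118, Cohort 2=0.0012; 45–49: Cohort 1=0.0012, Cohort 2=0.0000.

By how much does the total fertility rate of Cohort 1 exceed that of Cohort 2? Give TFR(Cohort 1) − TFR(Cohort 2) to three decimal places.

0.273

Cohort 1:
  Sum of ASFRs = 0.1006 + 0.2600 + 0.3132 + 0.2018 + 0.0607 + 0.0118 + 0.0012 = 0.9493
  TFR = 5 × 0.9493 = 4.7465
Cohort 2:
  Sum of ASFRs = 0.0788 + 0.2908 + 0.3683 + 0.1334 + 0.0222 + 0.0012 + 0.0000 = 0.8947
  TFR = 5 × 0.8947 = 4.4735
Difference = 4.7465 − 4.4735 = 0.273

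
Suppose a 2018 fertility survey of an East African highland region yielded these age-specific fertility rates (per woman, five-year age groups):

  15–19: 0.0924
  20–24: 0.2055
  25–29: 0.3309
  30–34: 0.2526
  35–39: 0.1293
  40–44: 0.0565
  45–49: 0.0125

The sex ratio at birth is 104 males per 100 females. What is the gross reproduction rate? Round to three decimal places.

Proportion female at birth = 100 / (100 + 104) = 0.49020.
Sum of ASFRs = 0.0924 + 0.2055 + 0.3309 + 0.2526 + 0.1293 + 0.0565 + 0.0125 = 1.0797
TFR = 5 × 1.0797 = 5.3985
GRR = 0.49020 × 5.3985 = 2.64634

2.646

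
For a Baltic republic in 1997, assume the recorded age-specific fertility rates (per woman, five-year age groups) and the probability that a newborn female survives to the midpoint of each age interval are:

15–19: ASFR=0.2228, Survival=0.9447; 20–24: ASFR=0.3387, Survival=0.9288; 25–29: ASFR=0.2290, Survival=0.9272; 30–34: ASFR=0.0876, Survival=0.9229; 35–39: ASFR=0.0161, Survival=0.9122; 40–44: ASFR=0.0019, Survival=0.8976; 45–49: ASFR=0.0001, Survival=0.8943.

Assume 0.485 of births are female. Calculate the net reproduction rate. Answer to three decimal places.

2.024

Proportion female at birth = 0.485.
Per-age-group product (5 × ASFR × survival probability):
  15–19: 5 × 0.2228 × 0.9447 = 1.05240
  20–24: 5 × 0.3387 × 0.9288 = 1.57292
  25–29: 5 × 0.2290 × 0.9272 = 1.06164
  30–34: 5 × 0.0876 × 0.9229 = 0.40423
  35–39: 5 × 0.0161 × 0.9122 = 0.07343
  40–44: 5 × 0.0019 × 0.8976 = 0.00853
  45–49: 5 × 0.0001 × 0.8943 = 0.00045
Sum = 4.17360
NRR = 0.485 × 4.17360 = 2.02420
An NRR exceeding 1 indicates intrinsic growth under these rates.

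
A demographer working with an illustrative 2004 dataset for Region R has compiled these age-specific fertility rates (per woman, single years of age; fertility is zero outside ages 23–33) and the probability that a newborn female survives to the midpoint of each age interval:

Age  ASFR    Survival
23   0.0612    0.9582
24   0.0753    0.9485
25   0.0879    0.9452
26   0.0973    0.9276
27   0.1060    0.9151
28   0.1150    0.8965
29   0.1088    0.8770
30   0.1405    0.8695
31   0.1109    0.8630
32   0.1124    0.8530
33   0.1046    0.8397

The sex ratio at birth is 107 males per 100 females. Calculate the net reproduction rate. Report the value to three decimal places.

0.483

Proportion female at birth = 100 / (100 + 107) = 0.48309.
Per-age-group product (1 × ASFR × survival probability):
  23: 1 × 0.0612 × 0.9582 = 0.05864
  24: 1 × 0.0753 × 0.9485 = 0.07142
  25: 1 × 0.0879 × 0.9452 = 0.08308
  26: 1 × 0.0973 × 0.9276 = 0.09026
  27: 1 × 0.1060 × 0.9151 = 0.09700
  28: 1 × 0.1150 × 0.8965 = 0.10310
  29: 1 × 0.1088 × 0.8770 = 0.09542
  30: 1 × 0.1405 × 0.8695 = 0.12216
  31: 1 × 0.1109 × 0.8630 = 0.09571
  32: 1 × 0.1124 × 0.8530 = 0.09588
  33: 1 × 0.1046 × 0.8397 = 0.08783
Sum = 1.00050
NRR = 0.48309 × 1.00050 = 0.48333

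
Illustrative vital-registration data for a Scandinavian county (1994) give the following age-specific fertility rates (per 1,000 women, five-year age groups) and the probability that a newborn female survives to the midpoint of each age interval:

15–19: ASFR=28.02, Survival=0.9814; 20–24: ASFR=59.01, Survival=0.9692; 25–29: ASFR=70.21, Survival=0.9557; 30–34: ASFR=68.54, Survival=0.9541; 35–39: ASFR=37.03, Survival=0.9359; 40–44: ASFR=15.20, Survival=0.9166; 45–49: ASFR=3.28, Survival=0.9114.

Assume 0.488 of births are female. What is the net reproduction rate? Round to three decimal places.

Proportion female at birth = 0.488.
Per-age-group product (5 × ASFR × survival probability):
  15–19: 5 × 28.02/1000 × 0.9814 = 0.13749
  20–24: 5 × 59.01/1000 × 0.9692 = 0.28596
  25–29: 5 × 70.21/1000 × 0.9557 = 0.33550
  30–34: 5 × 68.54/1000 × 0.9541 = 0.32697
  35–39: 5 × 37.03/1000 × 0.9359 = 0.17328
  40–44: 5 × 15.20/1000 × 0.9166 = 0.06966
  45–49: 5 × 3.28/1000 × 0.9114 = 0.01495
Sum = 1.34381
NRR = 0.488 × 1.34381 = 0.65578

0.656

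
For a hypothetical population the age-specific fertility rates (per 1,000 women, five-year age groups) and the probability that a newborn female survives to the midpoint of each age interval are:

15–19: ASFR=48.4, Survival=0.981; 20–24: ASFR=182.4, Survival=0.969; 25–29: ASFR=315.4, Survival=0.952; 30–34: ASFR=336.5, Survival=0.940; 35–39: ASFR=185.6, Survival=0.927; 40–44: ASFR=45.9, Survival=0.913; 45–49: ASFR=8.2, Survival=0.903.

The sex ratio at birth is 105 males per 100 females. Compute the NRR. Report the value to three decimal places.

2.591

Proportion female at birth = 100 / (100 + 105) = 0.48780.
Survival-weighted fertility by age (5·fₓ·Sₓ):
  15–19: 5 × 48.4/1000 × 0.981 = 0.23740
  20–24: 5 × 182.4/1000 × 0.969 = 0.88373
  25–29: 5 × 315.4/1000 × 0.952 = 1.50130
  30–34: 5 × 336.5/1000 × 0.940 = 1.58155
  35–39: 5 × 185.6/1000 × 0.927 = 0.86026
  40–44: 5 × 45.9/1000 × 0.913 = 0.20953
  45–49: 5 × 8.2/1000 × 0.903 = 0.03702
Sum = 5.31079
NRR = 0.48780 × 5.31079 = 2.59060
An NRR exceeding 1 indicates intrinsic growth under these rates.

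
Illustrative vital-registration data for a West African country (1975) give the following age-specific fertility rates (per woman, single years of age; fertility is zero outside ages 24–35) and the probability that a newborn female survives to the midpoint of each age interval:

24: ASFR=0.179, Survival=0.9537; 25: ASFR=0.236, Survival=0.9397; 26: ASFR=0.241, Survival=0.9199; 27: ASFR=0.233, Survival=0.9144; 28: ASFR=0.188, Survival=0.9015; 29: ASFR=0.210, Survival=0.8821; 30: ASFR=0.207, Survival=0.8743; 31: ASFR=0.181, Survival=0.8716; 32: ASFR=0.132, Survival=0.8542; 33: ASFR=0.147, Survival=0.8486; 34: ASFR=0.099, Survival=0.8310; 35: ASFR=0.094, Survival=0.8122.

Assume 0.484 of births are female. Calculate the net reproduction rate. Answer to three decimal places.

0.928

Proportion female at birth = 0.484.
Per-age-group product (1 × ASFR × survival probability):
  24: 1 × 0.179 × 0.9537 = 0.17071
  25: 1 × 0.236 × 0.9397 = 0.22177
  26: 1 × 0.241 × 0.9199 = 0.22170
  27: 1 × 0.233 × 0.9144 = 0.21306
  28: 1 × 0.188 × 0.9015 = 0.16948
  29: 1 × 0.210 × 0.8821 = 0.18524
  30: 1 × 0.207 × 0.8743 = 0.18098
  31: 1 × 0.181 × 0.8716 = 0.15776
  32: 1 × 0.132 × 0.8542 = 0.11275
  33: 1 × 0.147 × 0.8486 = 0.12474
  34: 1 × 0.099 × 0.8310 = 0.08227
  35: 1 × 0.094 × 0.8122 = 0.07635
Sum = 1.91681
NRR = 0.484 × 1.91681 = 0.92774
With NRR below 1 the population is below replacement fertility.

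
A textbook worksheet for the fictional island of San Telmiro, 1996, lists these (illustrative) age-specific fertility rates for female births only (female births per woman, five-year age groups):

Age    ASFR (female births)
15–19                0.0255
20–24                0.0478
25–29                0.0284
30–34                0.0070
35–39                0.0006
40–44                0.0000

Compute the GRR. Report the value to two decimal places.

Sum of female ASFRs = 0.0255 + 0.0478 + 0.0284 + 0.0070 + 0.0006 + 0.0000 = 0.1093
GRR = 5 × 0.1093 = 0.5465

0.55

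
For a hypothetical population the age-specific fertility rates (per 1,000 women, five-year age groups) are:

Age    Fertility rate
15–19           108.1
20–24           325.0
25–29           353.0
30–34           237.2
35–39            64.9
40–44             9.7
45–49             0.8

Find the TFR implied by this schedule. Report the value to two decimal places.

Sum of ASFRs = 108.1 + 325.0 + 353.0 + 237.2 + 64.9 + 9.7 + 0.8 = 1098.7
TFR = 5 × 1098.7 / 1000 = 5.4935

5.49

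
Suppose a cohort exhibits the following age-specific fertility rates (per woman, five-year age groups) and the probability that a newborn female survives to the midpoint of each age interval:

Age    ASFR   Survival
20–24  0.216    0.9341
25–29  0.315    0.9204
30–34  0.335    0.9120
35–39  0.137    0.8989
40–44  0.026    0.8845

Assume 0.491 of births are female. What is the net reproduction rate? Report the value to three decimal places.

Proportion female at birth = 0.491.
Weighting each age-specific rate by interval width and survival:
  20–24: 5 × 0.216 × 0.9341 = 1.00883
  25–29: 5 × 0.315 × 0.9204 = 1.44963
  30–34: 5 × 0.335 × 0.9120 = 1.52760
  35–39: 5 × 0.137 × 0.8989 = 0.61575
  40–44: 5 × 0.026 × 0.8845 = 0.11499
Sum = 4.71680
NRR = 0.491 × 4.71680 = 2.31595

2.316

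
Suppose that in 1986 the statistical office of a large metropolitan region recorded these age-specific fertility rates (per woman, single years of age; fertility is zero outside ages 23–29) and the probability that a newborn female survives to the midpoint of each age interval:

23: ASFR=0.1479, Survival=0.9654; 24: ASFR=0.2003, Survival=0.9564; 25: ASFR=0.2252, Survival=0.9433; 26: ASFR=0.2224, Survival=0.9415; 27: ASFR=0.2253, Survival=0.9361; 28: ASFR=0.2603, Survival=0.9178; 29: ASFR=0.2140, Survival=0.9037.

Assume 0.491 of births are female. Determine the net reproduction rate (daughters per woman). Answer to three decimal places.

0.687

Proportion female at birth = 0.491.
Weighting each age-specific rate by interval width and survival:
  23: 1 × 0.1479 × 0.9654 = 0.14278
  24: 1 × 0.2003 × 0.9564 = 0.19157
  25: 1 × 0.2252 × 0.9433 = 0.21243
  26: 1 × 0.2224 × 0.9415 = 0.20939
  27: 1 × 0.2253 × 0.9361 = 0.21090
  28: 1 × 0.2603 × 0.9178 = 0.23890
  29: 1 × 0.2140 × 0.9037 = 0.19339
Sum = 1.39936
NRR = 0.491 × 1.39936 = 0.68709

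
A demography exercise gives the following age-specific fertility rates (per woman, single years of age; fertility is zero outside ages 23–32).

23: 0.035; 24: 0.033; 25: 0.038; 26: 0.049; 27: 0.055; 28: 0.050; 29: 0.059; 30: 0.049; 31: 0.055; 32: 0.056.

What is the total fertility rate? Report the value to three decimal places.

Sum of ASFRs = 0.035 + 0.033 + 0.038 + 0.049 + 0.055 + 0.050 + 0.059 + 0.049 + 0.055 + 0.056 = 0.479
TFR = 0.479

0.479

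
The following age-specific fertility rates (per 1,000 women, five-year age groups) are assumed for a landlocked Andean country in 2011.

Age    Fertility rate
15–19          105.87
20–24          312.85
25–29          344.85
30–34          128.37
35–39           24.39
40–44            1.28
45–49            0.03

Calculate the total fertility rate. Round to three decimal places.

4.588

Sum of ASFRs = 105.87 + 312.85 + 344.85 + 128.37 + 24.39 + 1.28 + 0.03 = 917.64
TFR = 5 × 917.64 / 1000 = 4.5882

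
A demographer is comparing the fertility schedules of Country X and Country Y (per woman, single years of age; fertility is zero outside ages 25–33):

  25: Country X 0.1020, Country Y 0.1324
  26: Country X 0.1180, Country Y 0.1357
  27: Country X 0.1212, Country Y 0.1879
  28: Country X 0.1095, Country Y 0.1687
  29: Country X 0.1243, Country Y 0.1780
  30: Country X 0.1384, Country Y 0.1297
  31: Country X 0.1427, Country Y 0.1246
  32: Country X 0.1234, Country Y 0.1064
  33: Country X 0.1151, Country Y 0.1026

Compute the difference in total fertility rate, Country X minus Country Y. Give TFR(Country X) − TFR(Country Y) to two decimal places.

Country X:
  Sum of ASFRs = 0.1020 + 0.1180 + 0.1212 + 0.1095 + 0.1243 + 0.1384 + 0.1427 + 0.1234 + 0.1151 = 1.0946
  TFR = 1.0946
Country Y:
  Sum of ASFRs = 0.1324 + 0.1357 + 0.1879 + 0.1687 + 0.1780 + 0.1297 + 0.1246 + 0.1064 + 0.1026 = 1.2660
  TFR = 1.266
Difference = 1.0946 − 1.266 = -0.1714

-0.17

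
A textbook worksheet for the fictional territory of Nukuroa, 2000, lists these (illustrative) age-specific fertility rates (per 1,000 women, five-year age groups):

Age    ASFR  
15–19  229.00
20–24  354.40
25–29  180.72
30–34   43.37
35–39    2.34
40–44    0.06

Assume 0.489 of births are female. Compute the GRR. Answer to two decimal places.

1.98

Proportion female at birth = 0.489.
Sum of ASFRs = 229.00 + 354.40 + 180.72 + 43.37 + 2.34 + 0.06 = 809.89
TFR = 5 × 809.89 / 1000 = 4.04945
GRR = 0.489 × 4.04945 = 1.98018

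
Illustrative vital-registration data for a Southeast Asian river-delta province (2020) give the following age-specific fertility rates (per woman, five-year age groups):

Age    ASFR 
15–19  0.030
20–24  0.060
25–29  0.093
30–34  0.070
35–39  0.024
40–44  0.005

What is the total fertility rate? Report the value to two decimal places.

1.41

Sum of ASFRs = 0.030 + 0.060 + 0.093 + 0.070 + 0.024 + 0.005 = 0.282
TFR = 5 × 0.282 = 1.41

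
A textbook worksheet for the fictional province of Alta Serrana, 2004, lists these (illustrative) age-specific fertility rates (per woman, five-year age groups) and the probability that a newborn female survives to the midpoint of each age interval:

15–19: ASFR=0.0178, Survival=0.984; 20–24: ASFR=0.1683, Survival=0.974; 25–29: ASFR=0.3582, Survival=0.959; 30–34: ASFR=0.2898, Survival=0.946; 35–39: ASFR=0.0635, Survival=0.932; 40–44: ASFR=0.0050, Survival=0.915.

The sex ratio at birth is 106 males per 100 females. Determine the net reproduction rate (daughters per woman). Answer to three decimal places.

Proportion female at birth = 100 / (100 + 106) = 0.48544.
Per-age-group product (5 × ASFR × survival probability):
  15–19: 5 × 0.0178 × 0.984 = 0.08758
  20–24: 5 × 0.1683 × 0.974 = 0.81962
  25–29: 5 × 0.3582 × 0.959 = 1.71757
  30–34: 5 × 0.2898 × 0.946 = 1.37075
  35–39: 5 × 0.0635 × 0.932 = 0.29591
  40–44: 5 × 0.0050 × 0.915 = 0.02288
Sum = 4.31431
NRR = 0.48544 × 4.31431 = 2.09434
With NRR above 1 the population is above replacement fertility.

2.094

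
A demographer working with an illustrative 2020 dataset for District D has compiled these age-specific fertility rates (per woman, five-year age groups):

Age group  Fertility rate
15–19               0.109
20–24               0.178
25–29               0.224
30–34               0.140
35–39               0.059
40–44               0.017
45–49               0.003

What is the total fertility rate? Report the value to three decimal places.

3.650

Sum of ASFRs = 0.109 + 0.178 + 0.224 + 0.140 + 0.059 + 0.017 + 0.003 = 0.730
TFR = 5 × 0.730 = 3.65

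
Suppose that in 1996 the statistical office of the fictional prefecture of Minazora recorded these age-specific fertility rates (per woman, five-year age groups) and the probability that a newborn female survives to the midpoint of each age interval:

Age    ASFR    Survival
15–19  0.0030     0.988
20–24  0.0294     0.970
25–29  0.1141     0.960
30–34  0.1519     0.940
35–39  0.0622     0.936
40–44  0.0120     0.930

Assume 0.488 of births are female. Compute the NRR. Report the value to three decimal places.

0.862

Proportion female at birth = 0.488.
Each age group contributes 5 × ASFR × survival:
  15–19: 5 × 0.0030 × 0.988 = 0.01482
  20–24: 5 × 0.0294 × 0.970 = 0.14259
  25–29: 5 × 0.1141 × 0.960 = 0.54768
  30–34: 5 × 0.1519 × 0.940 = 0.71393
  35–39: 5 × 0.0622 × 0.936 = 0.29110
  40–44: 5 × 0.0120 × 0.930 = 0.05580
Sum = 1.76592
NRR = 0.488 × 1.76592 = 0.86177
NRR < 1, so the cohort does not fully replace itself.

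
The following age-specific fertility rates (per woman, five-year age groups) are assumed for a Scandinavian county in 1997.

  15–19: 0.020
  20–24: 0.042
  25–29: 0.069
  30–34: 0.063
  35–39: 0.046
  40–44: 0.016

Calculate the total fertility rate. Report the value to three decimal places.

Sum of ASFRs = 0.020 + 0.042 + 0.069 + 0.063 + 0.046 + 0.016 = 0.256
TFR = 5 × 0.256 = 1.28

1.280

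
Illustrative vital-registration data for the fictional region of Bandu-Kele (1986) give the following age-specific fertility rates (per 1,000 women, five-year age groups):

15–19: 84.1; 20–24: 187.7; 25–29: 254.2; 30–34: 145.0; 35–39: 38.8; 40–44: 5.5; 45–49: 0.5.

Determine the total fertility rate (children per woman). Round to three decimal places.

3.579

Sum of ASFRs = 84.1 + 187.7 + 254.2 + 145.0 + 38.8 + 5.5 + 0.5 = 715.8
TFR = 5 × 715.8 / 1000 = 3.579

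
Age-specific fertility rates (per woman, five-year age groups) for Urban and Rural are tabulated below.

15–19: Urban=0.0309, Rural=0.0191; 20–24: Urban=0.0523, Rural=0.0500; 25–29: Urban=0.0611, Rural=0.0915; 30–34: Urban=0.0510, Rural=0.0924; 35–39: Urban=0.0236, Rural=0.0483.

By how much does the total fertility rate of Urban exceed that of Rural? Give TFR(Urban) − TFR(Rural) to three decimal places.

Urban:
  Sum of ASFRs = 0.0309 + 0.0523 + 0.0611 + 0.0510 + 0.0236 = 0.2189
  TFR = 5 × 0.2189 = 1.0945
Rural:
  Sum of ASFRs = 0.0191 + 0.0500 + 0.0915 + 0.0924 + 0.0483 = 0.3013
  TFR = 5 × 0.3013 = 1.5065
Difference = 1.0945 − 1.5065 = -0.412

-0.412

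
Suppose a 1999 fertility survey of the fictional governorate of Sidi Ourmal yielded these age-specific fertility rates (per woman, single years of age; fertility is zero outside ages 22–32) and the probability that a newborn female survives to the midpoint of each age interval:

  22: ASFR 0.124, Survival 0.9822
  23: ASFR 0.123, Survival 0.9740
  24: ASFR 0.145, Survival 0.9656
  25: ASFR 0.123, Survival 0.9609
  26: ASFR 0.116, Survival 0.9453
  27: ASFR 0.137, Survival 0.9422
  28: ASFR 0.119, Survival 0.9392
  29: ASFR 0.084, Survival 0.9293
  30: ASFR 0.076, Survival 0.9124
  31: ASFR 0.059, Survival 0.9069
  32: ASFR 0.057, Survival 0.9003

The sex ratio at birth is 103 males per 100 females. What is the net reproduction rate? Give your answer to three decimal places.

Proportion female at birth = 100 / (100 + 103) = 0.49261.
Per-age-group product (1 × ASFR × survival probability):
  22: 1 × 0.124 × 0.9822 = 0.12179
  23: 1 × 0.123 × 0.9740 = 0.11980
  24: 1 × 0.145 × 0.9656 = 0.14001
  25: 1 × 0.123 × 0.9609 = 0.11819
  26: 1 × 0.116 × 0.9453 = 0.10965
  27: 1 × 0.137 × 0.9422 = 0.12908
  28: 1 × 0.119 × 0.9392 = 0.11176
  29: 1 × 0.084 × 0.9293 = 0.07806
  30: 1 × 0.076 × 0.9124 = 0.06934
  31: 1 × 0.059 × 0.9069 = 0.05351
  32: 1 × 0.057 × 0.9003 = 0.05132
Sum = 1.10251
NRR = 0.49261 × 1.10251 = 0.54311

0.543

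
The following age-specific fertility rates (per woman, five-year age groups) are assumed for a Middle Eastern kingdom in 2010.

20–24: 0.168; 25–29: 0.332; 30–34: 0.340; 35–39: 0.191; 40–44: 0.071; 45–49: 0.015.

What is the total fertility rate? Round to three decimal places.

5.585

Sum of ASFRs = 0.168 + 0.332 + 0.340 + 0.191 + 0.071 + 0.015 = 1.117
TFR = 5 × 1.117 = 5.585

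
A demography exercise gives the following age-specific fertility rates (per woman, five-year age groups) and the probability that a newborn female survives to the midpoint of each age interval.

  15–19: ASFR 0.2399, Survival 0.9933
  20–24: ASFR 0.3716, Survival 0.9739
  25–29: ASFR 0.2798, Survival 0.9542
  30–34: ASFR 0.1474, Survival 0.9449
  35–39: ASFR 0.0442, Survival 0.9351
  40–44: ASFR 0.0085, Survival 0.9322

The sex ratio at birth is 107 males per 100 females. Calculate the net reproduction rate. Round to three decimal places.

Proportion female at birth = 100 / (100 + 107) = 0.48309.
Survival-weighted fertility by age (5·fₓ·Sₓ):
  15–19: 5 × 0.2399 × 0.9933 = 1.19146
  20–24: 5 × 0.3716 × 0.9739 = 1.80951
  25–29: 5 × 0.2798 × 0.9542 = 1.33493
  30–34: 5 × 0.1474 × 0.9449 = 0.69639
  35–39: 5 × 0.0442 × 0.9351 = 0.20666
  40–44: 5 × 0.0085 × 0.9322 = 0.03962
Sum = 5.27857
NRR = 0.48309 × 5.27857 = 2.55002
With NRR above 1 the population is above replacement fertility.

2.550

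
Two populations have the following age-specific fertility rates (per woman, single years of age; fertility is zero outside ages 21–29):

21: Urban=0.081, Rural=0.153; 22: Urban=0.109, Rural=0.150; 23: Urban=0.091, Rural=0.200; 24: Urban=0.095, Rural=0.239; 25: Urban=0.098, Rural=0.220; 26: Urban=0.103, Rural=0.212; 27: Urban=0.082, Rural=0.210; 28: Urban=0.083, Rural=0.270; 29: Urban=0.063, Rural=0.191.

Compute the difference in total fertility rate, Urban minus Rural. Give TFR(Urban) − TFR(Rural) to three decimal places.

-1.040

Urban:
  Sum of ASFRs = 0.081 + 0.109 + 0.091 + 0.095 + 0.098 + 0.103 + 0.082 + 0.083 + 0.063 = 0.805
  TFR = 0.805
Rural:
  Sum of ASFRs = 0.153 + 0.150 + 0.200 + 0.239 + 0.220 + 0.212 + 0.210 + 0.270 + 0.191 = 1.845
  TFR = 1.845
Difference = 0.805 − 1.845 = -1.04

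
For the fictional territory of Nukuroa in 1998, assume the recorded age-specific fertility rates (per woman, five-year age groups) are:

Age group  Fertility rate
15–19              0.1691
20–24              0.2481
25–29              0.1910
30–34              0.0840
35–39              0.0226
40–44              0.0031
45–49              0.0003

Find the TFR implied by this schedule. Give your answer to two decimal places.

Sum of ASFRs = 0.1691 + 0.2481 + 0.1910 + 0.0840 + 0.0226 + 0.0031 + 0.0003 = 0.7182
TFR = 5 × 0.7182 = 3.591

3.59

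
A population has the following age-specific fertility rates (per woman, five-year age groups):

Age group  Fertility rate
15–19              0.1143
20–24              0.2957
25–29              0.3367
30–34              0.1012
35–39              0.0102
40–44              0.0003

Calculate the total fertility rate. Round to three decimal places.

4.292

Sum of ASFRs = 0.1143 + 0.2957 + 0.3367 + 0.1012 + 0.0102 + 0.0003 = 0.8584
TFR = 5 × 0.8584 = 4.292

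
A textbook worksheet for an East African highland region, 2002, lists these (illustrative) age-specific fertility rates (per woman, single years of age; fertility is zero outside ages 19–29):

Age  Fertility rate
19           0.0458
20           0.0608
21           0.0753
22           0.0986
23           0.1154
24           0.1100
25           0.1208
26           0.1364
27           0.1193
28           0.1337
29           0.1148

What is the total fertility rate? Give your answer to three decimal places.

1.131

Sum of ASFRs = 0.0458 + 0.0608 + 0.0753 + 0.0986 + 0.1154 + 0.1100 + 0.1208 + 0.1364 + 0.1193 + 0.1337 + 0.1148 = 1.1309
TFR = 1.1309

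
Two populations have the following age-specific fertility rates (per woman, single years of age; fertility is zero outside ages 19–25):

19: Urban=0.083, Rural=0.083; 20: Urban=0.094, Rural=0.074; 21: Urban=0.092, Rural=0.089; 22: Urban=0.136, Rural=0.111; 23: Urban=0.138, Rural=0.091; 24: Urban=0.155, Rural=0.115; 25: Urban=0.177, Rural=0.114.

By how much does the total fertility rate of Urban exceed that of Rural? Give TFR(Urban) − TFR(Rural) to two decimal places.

Urban:
  Sum of ASFRs = 0.083 + 0.094 + 0.092 + 0.136 + 0.138 + 0.155 + 0.177 = 0.875
  TFR = 0.875
Rural:
  Sum of ASFRs = 0.083 + 0.074 + 0.089 + 0.111 + 0.091 + 0.115 + 0.114 = 0.677
  TFR = 0.677
Difference = 0.875 − 0.677 = 0.198

0.20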